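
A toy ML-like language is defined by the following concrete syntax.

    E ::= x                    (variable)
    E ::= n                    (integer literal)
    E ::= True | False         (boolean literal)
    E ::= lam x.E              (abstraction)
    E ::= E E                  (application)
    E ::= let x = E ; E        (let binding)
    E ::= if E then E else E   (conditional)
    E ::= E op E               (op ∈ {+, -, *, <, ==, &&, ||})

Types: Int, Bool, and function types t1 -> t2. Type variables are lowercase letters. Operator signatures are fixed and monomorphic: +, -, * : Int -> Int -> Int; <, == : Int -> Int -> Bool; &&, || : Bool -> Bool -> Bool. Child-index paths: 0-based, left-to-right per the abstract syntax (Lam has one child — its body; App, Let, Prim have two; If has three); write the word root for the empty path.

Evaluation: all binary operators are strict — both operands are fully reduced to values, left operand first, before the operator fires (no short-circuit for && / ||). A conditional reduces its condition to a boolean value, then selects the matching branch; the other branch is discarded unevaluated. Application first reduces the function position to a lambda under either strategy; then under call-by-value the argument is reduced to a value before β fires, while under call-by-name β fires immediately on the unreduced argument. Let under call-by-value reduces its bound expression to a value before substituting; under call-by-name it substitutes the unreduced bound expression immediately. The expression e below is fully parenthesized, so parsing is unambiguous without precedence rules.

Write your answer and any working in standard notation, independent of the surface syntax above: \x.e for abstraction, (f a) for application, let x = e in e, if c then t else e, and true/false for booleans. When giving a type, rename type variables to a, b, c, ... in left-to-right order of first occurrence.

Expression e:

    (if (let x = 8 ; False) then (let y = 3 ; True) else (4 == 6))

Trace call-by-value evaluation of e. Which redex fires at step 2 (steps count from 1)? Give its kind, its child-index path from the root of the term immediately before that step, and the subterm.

Answer: if at root : (if false then (let y = 3 in true) else (4 == 6))

Working:
step 0: (if (let x = 8 in false) then (let y = 3 in true) else (4 == 6))
step 1: [let@0] (if false then (let y = 3 in true) else (4 == 6))
step 2: [if@root] (4 == 6)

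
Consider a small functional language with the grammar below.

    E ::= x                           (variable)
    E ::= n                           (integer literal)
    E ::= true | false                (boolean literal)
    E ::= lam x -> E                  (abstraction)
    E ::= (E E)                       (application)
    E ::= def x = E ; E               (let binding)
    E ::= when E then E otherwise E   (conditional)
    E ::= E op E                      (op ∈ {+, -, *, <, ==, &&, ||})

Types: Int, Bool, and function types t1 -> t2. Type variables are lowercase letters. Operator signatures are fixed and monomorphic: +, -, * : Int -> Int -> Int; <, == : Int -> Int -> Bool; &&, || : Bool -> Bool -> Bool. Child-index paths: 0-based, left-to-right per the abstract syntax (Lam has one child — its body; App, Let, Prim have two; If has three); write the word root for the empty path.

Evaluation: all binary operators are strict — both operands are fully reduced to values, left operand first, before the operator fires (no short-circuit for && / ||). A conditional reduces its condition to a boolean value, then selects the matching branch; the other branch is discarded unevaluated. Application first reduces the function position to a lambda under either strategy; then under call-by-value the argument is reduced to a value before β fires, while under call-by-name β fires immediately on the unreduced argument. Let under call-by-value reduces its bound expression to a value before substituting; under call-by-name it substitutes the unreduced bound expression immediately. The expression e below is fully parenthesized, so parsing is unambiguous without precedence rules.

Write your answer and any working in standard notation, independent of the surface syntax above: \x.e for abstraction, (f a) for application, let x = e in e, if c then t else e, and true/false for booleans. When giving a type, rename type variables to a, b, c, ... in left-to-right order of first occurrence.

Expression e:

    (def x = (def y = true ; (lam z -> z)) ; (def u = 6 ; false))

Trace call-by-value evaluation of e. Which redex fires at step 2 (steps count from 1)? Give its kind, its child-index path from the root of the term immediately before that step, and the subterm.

Working:
step 0: (let x = (let y = true in (\z.z)) in (let u = 6 in false))
step 1: [let@0] (let x = (\z.z) in (let u = 6 in false))
step 2: [let@root] (let u = 6 in false)

Answer: let at root : (let x = (\z.z) in (let u = 6 in false))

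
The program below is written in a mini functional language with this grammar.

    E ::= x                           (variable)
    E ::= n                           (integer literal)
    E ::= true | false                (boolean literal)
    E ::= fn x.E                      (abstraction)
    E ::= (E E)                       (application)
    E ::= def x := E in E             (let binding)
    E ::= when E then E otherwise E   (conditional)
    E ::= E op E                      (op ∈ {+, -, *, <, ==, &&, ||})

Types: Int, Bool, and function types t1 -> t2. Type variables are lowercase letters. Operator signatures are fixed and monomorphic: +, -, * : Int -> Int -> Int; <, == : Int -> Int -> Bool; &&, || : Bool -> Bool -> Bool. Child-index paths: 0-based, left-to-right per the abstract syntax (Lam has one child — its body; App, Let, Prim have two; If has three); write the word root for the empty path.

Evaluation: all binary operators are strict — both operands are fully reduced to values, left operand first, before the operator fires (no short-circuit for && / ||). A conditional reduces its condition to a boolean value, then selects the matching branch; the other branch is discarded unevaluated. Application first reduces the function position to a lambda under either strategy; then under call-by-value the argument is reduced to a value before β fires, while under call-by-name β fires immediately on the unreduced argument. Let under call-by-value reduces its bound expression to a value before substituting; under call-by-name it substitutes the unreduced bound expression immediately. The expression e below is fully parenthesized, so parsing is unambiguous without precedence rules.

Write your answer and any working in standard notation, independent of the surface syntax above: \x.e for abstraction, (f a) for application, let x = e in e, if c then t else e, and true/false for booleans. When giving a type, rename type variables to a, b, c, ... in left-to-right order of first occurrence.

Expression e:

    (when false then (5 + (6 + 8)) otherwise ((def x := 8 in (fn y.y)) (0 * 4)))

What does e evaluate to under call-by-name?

Answer: 0

Working:
step 0: (if false then (5 + (6 + 8)) else ((let x = 8 in (\y.y)) (0 * 4)))
step 1: [if@root] ((let x = 8 in (\y.y)) (0 * 4))
step 2: [let@0] ((\y.y) (0 * 4))
step 3: [beta@root] (0 * 4)
step 4: [delta@root] 0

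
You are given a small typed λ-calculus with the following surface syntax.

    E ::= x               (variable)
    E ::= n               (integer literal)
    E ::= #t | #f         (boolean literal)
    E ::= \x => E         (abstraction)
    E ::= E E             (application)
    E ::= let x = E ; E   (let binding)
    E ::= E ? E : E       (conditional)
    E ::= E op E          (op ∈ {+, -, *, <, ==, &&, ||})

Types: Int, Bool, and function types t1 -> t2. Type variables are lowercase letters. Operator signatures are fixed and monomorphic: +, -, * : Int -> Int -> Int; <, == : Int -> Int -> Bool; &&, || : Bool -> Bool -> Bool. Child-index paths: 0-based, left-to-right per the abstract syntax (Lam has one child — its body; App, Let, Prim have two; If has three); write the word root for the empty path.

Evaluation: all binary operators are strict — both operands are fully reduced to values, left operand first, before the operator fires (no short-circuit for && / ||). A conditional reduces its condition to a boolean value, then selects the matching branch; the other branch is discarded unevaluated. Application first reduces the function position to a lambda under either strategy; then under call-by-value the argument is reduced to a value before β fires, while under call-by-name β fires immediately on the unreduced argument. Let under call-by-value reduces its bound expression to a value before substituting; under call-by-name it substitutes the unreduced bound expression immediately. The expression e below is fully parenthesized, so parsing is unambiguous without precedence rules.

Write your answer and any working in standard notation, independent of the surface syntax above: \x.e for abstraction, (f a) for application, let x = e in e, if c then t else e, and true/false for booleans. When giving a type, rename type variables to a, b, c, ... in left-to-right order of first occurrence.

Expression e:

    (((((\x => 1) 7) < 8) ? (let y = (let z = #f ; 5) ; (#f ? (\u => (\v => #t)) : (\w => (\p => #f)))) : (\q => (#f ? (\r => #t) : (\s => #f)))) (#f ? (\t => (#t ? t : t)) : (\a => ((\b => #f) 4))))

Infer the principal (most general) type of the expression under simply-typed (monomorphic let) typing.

Answer: a -> Bool

Working:
\x._ : a -> Int
  unify a -> Int ~ Int -> b
  unify a ~ Int
  unify Int ~ b
_ _ : Int
  unify Int ~ Int
  unify Int ~ Int
  unify Bool ~ Bool
let z : Bool
let y : Int
  unify Bool ~ Bool
\v._ : d -> Bool
\u._ : c -> d -> Bool
\p._ : f -> Bool
\w._ : e -> f -> Bool
  unify c -> d -> Bool ~ e -> f -> Bool
  unify c ~ e
  unify d -> Bool ~ f -> Bool
  unify d ~ f
  unify Bool ~ Bool
  unify Bool ~ Bool
\r._ : h -> Bool
\s._ : i -> Bool
  unify h -> Bool ~ i -> Bool
  unify h ~ i
  unify Bool ~ Bool
\q._ : g -> i -> Bool
  unify e -> f -> Bool ~ g -> i -> Bool
  unify e ~ g
  unify f -> Bool ~ i -> Bool
  unify f ~ i
  unify Bool ~ Bool
  unify Bool ~ Bool
  unify Bool ~ Bool
t : j
t : j
  unify j ~ j
\t._ : j -> j
\b._ : l -> Bool
  unify l -> Bool ~ Int -> m
  unify l ~ Int
  unify Bool ~ m
_ _ : Bool
\a._ : k -> Bool
  unify j -> j ~ k -> Bool
  unify j ~ k
  unify k ~ Bool
  unify g -> i -> Bool ~ (Bool -> Bool) -> n
  unify g ~ Bool -> Bool
  unify i -> Bool ~ n
_ _ : i -> Bool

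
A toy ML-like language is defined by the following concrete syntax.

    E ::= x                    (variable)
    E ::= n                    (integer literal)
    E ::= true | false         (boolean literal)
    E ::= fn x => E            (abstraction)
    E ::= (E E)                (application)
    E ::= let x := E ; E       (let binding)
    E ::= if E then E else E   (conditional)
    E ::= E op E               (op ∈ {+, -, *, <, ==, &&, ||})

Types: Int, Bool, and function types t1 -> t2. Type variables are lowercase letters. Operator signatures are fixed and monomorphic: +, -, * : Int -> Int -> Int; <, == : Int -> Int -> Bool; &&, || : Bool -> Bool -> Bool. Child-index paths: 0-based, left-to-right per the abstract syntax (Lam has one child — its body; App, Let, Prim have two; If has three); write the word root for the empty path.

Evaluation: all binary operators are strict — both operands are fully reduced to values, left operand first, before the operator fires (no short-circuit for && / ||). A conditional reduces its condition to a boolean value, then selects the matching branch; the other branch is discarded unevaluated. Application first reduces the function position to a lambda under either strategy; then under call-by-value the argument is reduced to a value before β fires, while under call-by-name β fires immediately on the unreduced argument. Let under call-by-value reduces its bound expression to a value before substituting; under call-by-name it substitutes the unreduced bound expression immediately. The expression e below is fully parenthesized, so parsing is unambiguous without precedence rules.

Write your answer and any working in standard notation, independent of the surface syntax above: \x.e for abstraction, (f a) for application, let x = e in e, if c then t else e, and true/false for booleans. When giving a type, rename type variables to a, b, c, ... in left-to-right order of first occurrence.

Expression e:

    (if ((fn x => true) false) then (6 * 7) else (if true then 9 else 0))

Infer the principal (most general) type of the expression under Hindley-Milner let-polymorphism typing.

Answer: Int

Working:
\x._ : a -> Bool
  unify a -> Bool ~ Bool -> b
  unify a ~ Bool
  unify Bool ~ b
_ _ : Bool
  unify Bool ~ Bool
  unify Int ~ Int
  unify Int ~ Int
  unify Bool ~ Bool
  unify Int ~ Int
  unify Int ~ Int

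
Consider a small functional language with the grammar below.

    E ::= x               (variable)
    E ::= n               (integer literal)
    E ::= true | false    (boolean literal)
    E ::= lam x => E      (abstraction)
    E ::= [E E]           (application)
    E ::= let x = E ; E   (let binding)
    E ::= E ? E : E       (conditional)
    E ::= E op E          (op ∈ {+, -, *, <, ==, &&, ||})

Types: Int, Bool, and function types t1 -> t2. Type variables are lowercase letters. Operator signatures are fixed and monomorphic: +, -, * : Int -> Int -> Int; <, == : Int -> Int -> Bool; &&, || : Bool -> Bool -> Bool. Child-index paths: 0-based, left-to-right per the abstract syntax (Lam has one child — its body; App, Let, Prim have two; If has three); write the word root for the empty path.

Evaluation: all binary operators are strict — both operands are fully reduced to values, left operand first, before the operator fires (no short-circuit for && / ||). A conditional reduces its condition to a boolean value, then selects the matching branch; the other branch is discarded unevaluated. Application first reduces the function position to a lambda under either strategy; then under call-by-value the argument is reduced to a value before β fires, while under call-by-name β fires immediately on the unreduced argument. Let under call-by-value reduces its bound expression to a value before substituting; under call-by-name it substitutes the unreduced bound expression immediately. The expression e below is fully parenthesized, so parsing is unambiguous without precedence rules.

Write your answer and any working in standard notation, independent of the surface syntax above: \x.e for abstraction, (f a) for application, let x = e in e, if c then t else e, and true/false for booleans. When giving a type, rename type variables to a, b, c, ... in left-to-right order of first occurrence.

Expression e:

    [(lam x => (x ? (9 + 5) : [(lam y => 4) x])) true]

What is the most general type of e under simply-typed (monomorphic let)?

Trace:
x : a
  unify a ~ Bool
  unify Int ~ Int
  unify Int ~ Int
\y._ : b -> Int
x : Bool
  unify b -> Int ~ Bool -> c
  unify b ~ Bool
  unify Int ~ c
_ _ : Int
  unify Int ~ Int
\x._ : Bool -> Int
  unify Bool -> Int ~ Bool -> d
  unify Bool ~ Bool
  unify Int ~ d
_ _ : Int

Answer: Int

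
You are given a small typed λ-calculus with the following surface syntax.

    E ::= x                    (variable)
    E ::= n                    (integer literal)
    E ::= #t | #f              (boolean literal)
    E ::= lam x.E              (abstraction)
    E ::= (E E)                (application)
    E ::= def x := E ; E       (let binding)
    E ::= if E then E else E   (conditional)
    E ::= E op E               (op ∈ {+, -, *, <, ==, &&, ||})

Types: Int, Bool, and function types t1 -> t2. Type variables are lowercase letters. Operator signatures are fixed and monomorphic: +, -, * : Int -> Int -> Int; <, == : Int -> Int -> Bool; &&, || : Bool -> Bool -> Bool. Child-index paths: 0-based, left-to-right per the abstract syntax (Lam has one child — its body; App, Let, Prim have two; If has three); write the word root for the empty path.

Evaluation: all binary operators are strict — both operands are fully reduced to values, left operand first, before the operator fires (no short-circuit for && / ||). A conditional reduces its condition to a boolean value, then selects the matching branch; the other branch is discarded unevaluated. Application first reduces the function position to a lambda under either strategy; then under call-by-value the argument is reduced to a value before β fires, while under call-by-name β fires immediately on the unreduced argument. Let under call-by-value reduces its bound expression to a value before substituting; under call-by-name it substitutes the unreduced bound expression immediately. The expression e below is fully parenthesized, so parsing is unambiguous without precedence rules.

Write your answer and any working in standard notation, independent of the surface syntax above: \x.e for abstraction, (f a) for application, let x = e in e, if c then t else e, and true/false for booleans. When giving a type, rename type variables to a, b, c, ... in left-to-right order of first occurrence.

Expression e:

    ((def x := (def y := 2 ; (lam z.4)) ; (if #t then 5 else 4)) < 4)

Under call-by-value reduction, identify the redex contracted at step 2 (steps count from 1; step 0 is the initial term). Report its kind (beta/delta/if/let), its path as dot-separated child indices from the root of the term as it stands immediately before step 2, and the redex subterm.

Answer: let at 0 : (let x = (\z.4) in (if true then 5 else 4))

Derivation:
step 0: ((let x = (let y = 2 in (\z.4)) in (if true then 5 else 4)) < 4)
step 1: [let@0.0] ((let x = (\z.4) in (if true then 5 else 4)) < 4)
step 2: [let@0] ((if true then 5 else 4) < 4)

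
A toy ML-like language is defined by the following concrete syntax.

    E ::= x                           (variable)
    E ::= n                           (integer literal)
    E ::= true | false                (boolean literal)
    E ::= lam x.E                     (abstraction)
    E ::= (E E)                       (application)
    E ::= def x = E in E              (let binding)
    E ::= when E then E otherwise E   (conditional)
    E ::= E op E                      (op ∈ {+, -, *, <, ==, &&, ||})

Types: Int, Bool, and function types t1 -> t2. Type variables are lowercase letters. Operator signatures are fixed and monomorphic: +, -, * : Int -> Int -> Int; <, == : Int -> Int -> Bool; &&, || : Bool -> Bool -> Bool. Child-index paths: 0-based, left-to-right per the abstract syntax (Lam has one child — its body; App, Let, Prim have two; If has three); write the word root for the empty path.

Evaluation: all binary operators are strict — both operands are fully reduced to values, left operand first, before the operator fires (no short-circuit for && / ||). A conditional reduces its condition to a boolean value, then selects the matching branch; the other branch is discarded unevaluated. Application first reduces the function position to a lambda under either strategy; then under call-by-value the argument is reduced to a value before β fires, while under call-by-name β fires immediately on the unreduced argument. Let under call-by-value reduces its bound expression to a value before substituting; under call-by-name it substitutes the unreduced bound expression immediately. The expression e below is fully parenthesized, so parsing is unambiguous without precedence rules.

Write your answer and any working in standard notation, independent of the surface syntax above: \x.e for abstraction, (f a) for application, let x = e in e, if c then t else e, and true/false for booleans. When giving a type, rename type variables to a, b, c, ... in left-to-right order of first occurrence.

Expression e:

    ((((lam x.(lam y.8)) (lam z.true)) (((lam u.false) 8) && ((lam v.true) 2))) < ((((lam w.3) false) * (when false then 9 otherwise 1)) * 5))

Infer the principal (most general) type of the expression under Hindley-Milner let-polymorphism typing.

Trace:
\y._ : b -> Int
\x._ : a -> b -> Int
\z._ : c -> Bool
  unify a -> b -> Int ~ (c -> Bool) -> d
  unify a ~ c -> Bool
  unify b -> Int ~ d
_ _ : b -> Int
\u._ : e -> Bool
  unify e -> Bool ~ Int -> f
  unify e ~ Int
  unify Bool ~ f
_ _ : Bool
  unify Bool ~ Bool
\v._ : g -> Bool
  unify g -> Bool ~ Int -> h
  unify g ~ Int
  unify Bool ~ h
_ _ : Bool
  unify Bool ~ Bool
  unify b -> Int ~ Bool -> i
  unify b ~ Bool
  unify Int ~ i
_ _ : Int
  unify Int ~ Int
\w._ : j -> Int
  unify j -> Int ~ Bool -> k
  unify j ~ Bool
  unify Int ~ k
_ _ : Int
  unify Int ~ Int
  unify Bool ~ Bool
  unify Int ~ Int
  unify Int ~ Int
  unify Int ~ Int
  unify Int ~ Int
  unify Int ~ Int

Answer: Bool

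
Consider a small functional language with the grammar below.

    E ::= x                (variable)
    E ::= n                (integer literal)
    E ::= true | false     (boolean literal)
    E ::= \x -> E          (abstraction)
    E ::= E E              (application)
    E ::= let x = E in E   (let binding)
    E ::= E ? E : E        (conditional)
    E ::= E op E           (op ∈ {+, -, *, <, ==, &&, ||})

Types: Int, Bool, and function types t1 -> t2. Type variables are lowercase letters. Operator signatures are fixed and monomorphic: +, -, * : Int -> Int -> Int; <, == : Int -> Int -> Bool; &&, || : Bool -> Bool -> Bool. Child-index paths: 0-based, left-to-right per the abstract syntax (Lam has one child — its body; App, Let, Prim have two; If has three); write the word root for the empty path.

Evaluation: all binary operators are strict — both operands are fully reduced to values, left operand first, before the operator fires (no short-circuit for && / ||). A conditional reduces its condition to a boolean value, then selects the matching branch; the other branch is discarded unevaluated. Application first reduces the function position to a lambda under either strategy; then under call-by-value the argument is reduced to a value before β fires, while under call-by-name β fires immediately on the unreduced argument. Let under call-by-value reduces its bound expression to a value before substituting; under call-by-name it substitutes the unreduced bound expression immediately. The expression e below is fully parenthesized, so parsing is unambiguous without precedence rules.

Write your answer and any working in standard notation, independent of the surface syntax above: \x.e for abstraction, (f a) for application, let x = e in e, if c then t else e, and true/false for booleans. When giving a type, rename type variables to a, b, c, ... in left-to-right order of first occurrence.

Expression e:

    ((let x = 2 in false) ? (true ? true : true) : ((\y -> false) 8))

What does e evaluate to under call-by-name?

Answer: false

Trace:
step 0: (if (let x = 2 in false) then (if true then true else true) else ((\y.false) 8))
step 1: [let@0] (if false then (if true then true else true) else ((\y.false) 8))
step 2: [if@root] ((\y.false) 8)
step 3: [beta@root] false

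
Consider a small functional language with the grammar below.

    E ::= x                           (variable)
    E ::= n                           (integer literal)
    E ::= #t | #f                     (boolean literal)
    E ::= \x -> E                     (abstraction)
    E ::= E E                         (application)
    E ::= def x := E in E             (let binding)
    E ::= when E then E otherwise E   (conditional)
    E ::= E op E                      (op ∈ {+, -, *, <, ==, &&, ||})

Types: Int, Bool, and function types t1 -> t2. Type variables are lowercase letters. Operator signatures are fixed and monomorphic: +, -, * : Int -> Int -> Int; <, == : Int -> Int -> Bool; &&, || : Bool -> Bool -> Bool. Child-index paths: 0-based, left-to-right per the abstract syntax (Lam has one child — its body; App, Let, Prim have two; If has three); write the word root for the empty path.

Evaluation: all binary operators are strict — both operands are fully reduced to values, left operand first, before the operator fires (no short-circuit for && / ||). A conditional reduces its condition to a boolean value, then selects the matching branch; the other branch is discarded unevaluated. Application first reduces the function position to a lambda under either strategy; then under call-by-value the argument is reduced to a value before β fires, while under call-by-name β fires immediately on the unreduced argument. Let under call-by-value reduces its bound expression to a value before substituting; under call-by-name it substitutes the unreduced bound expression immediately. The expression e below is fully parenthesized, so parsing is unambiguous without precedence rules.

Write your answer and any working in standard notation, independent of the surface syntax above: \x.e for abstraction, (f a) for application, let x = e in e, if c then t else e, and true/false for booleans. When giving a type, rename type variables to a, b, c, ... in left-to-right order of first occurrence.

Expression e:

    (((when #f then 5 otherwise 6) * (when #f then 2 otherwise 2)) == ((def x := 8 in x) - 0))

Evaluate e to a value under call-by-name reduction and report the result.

Answer: false

Derivation:
step 0: (((if false then 5 else 6) * (if false then 2 else 2)) == ((let x = 8 in x) - 0))
step 1: [if@0.0] ((6 * (if false then 2 else 2)) == ((let x = 8 in x) - 0))
step 2: [if@0.1] ((6 * 2) == ((let x = 8 in x) - 0))
step 3: [delta@0] (12 == ((let x = 8 in x) - 0))
step 4: [let@1.0] (12 == (8 - 0))
step 5: [delta@1] (12 == 8)
step 6: [delta@root] false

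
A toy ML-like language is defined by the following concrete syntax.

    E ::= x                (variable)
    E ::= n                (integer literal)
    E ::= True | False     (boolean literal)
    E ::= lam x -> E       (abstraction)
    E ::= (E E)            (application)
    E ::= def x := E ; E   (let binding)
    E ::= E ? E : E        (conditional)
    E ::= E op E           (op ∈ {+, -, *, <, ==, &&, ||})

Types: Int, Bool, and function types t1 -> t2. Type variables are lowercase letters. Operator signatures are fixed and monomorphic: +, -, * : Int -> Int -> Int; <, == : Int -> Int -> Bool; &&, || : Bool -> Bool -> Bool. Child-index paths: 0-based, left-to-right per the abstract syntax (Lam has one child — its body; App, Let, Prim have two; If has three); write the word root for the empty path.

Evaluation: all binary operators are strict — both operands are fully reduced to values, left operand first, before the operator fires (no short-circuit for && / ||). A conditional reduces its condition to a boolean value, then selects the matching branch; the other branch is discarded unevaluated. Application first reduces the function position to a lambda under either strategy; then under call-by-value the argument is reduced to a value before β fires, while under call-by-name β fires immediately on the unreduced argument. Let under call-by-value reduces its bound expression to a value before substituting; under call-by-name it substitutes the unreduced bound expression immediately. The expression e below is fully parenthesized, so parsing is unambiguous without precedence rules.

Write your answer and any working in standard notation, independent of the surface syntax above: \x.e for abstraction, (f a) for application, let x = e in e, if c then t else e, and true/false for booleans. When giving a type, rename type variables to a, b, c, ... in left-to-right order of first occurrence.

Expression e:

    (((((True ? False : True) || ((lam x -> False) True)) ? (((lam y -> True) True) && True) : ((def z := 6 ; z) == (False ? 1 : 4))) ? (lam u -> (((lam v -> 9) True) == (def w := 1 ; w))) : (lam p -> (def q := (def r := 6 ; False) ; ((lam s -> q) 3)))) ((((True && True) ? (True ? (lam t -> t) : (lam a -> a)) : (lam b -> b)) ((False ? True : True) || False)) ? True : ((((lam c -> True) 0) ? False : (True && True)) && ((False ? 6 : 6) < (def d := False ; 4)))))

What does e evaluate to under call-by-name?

Answer: false

Trace:
step 0: ((if (if ((if true then false else true) || ((\x.false) true)) then (((\y.true) true) && true) else ((let z = 6 in z) == (if false then 1 else 4))) then (\u.(((\v.9) true) == (let w = 1 in w))) else (\p.(let q = (let r = 6 in false) in ((\s.q) 3)))) (if ((if (true && true) then (if true then (\t.t) else (\a.a)) else (\b.b)) ((if false then true else true) || false)) then true else ((if ((\c.true) 0) then false else (true && true)) && ((if false then 6 else 6) < (let d = false in 4)))))
step 1: [if@0.0.0.0] ((if (if (false || ((\x.false) true)) then (((\y.true) true) && true) else ((let z = 6 in z) == (if false then 1 else 4))) then (\u.(((\v.9) true) == (let w = 1 in w))) else (\p.(let q = (let r = 6 in false) in ((\s.q) 3)))) (if ((if (true && true) then (if true then (\t.t) else (\a.a)) else (\b.b)) ((if false then true else true) || false)) then true else ((if ((\c.true) 0) then false else (true && true)) && ((if false then 6 else 6) < (let d = false in 4)))))
step 2: [beta@0.0.0.1] ((if (if (false || false) then (((\y.true) true) && true) else ((let z = 6 in z) == (if false then 1 else 4))) then (\u.(((\v.9) true) == (let w = 1 in w))) else (\p.(let q = (let r = 6 in false) in ((\s.q) 3)))) (if ((if (true && true) then (if true then (\t.t) else (\a.a)) else (\b.b)) ((if false then true else true) || false)) then true else ((if ((\c.true) 0) then false else (true && true)) && ((if false then 6 else 6) < (let d = false in 4)))))
step 3: [delta@0.0.0] ((if (if false then (((\y.true) true) && true) else ((let z = 6 in z) == (if false then 1 else 4))) then (\u.(((\v.9) true) == (let w = 1 in w))) else (\p.(let q = (let r = 6 in false) in ((\s.q) 3)))) (if ((if (true && true) then (if true then (\t.t) else (\a.a)) else (\b.b)) ((if false then true else true) || false)) then true else ((if ((\c.true) 0) then false else (true && true)) && ((if false then 6 else 6) < (let d = false in 4)))))
step 4: [if@0.0] ((if ((let z = 6 in z) == (if false then 1 else 4)) then (\u.(((\v.9) true) == (let w = 1 in w))) else (\p.(let q = (let r = 6 in false) in ((\s.q) 3)))) (if ((if (true && true) then (if true then (\t.t) else (\a.a)) else (\b.b)) ((if false then true else true) || false)) then true else ((if ((\c.true) 0) then false else (true && true)) && ((if false then 6 else 6) < (let d = false in 4)))))
step 5: [let@0.0.0] ((if (6 == (if false then 1 else 4)) then (\u.(((\v.9) true) == (let w = 1 in w))) else (\p.(let q = (let r = 6 in false) in ((\s.q) 3)))) (if ((if (true && true) then (if true then (\t.t) else (\a.a)) else (\b.b)) ((if false then true else true) || false)) then true else ((if ((\c.true) 0) then false else (true && true)) && ((if false then 6 else 6) < (let d = false in 4)))))
step 6: [if@0.0.1] ((if (6 == 4) then (\u.(((\v.9) true) == (let w = 1 in w))) else (\p.(let q = (let r = 6 in false) in ((\s.q) 3)))) (if ((if (true && true) then (if true then (\t.t) else (\a.a)) else (\b.b)) ((if false then true else true) || false)) then true else ((if ((\c.true) 0) then false else (true && true)) && ((if false then 6 else 6) < (let d = false in 4)))))
step 7: [delta@0.0] ((if false then (\u.(((\v.9) true) == (let w = 1 in w))) else (\p.(let q = (let r = 6 in false) in ((\s.q) 3)))) (if ((if (true && true) then (if true then (\t.t) else (\a.a)) else (\b.b)) ((if false then true else true) || false)) then true else ((if ((\c.true) 0) then false else (true && true)) && ((if false then 6 else 6) < (let d = false in 4)))))
step 8: [if@0] ((\p.(let q = (let r = 6 in false) in ((\s.q) 3))) (if ((if (true && true) then (if true then (\t.t) else (\a.a)) else (\b.b)) ((if false then true else true) || false)) then true else ((if ((\c.true) 0) then false else (true && true)) && ((if false then 6 else 6) < (let d = false in 4)))))
step 9: [beta@root] (let q = (let r = 6 in false) in ((\s.q) 3))
step 10: [let@root] ((\s.(let r = 6 in false)) 3)
step 11: [beta@root] (let r = 6 in false)
step 12: [let@root] false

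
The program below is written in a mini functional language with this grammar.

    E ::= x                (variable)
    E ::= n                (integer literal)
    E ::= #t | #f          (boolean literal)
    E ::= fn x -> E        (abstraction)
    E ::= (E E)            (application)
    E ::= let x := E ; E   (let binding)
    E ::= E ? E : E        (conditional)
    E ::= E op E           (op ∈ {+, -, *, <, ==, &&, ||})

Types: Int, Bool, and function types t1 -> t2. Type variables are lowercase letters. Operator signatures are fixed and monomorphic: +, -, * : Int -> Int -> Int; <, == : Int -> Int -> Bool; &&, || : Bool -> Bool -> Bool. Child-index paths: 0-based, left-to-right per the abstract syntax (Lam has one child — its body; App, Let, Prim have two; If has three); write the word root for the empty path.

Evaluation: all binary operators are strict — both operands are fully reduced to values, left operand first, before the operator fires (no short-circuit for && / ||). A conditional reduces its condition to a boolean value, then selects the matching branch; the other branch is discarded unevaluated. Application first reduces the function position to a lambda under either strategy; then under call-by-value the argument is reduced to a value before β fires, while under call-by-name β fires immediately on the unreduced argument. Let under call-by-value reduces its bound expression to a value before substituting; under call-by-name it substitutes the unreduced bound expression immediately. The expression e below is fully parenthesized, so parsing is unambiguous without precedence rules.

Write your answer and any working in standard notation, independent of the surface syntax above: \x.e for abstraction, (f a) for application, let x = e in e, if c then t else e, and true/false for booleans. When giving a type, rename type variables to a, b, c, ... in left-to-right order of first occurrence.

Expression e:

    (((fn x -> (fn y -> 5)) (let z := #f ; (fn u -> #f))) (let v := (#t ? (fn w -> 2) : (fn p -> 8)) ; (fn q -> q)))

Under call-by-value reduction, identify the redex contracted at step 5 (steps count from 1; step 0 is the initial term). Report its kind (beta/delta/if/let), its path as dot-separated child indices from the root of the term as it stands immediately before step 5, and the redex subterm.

Answer: beta at root : ((\y.5) (\q.q))

Trace:
step 0: (((\x.(\y.5)) (let z = false in (\u.false))) (let v = (if true then (\w.2) else (\p.8)) in (\q.q)))
step 1: [let@0.1] (((\x.(\y.5)) (\u.false)) (let v = (if true then (\w.2) else (\p.8)) in (\q.q)))
step 2: [beta@0] ((\y.5) (let v = (if true then (\w.2) else (\p.8)) in (\q.q)))
step 3: [if@1.0] ((\y.5) (let v = (\w.2) in (\q.q)))
step 4: [let@1] ((\y.5) (\q.q))
step 5: [beta@root] 5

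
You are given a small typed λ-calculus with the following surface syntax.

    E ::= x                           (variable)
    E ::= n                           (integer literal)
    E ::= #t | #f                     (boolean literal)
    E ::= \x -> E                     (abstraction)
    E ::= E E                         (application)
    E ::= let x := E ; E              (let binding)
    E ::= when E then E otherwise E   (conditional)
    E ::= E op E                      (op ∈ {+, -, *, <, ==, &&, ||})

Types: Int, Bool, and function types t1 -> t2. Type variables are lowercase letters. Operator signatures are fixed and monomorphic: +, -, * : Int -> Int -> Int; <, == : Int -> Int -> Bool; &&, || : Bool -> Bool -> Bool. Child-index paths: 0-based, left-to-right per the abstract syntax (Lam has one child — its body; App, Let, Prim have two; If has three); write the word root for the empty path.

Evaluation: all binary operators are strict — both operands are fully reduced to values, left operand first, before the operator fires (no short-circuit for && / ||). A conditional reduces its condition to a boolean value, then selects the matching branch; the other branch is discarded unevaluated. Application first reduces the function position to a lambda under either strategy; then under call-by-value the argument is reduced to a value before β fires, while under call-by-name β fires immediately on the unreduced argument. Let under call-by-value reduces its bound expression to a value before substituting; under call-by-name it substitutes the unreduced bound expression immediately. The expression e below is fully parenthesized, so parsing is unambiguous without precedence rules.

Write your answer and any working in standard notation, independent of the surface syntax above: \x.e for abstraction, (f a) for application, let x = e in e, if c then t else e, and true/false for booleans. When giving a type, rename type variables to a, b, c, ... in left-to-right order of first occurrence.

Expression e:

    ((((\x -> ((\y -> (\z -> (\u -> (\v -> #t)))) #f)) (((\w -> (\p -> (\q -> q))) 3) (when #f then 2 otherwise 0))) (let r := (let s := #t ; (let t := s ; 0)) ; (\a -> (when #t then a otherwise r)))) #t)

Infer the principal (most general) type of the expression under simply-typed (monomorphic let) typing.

Answer: a -> Bool

Derivation:
\v._ : e -> Bool
\u._ : d -> e -> Bool
\z._ : c -> d -> e -> Bool
\y._ : b -> c -> d -> e -> Bool
  unify b -> c -> d -> e -> Bool ~ Bool -> f
  unify b ~ Bool
  unify c -> d -> e -> Bool ~ f
_ _ : c -> d -> e -> Bool
\x._ : a -> c -> d -> e -> Bool
q : i
\q._ : i -> i
\p._ : h -> i -> i
\w._ : g -> h -> i -> i
  unify g -> h -> i -> i ~ Int -> j
  unify g ~ Int
  unify h -> i -> i ~ j
_ _ : h -> i -> i
  unify Bool ~ Bool
  unify Int ~ Int
  unify h -> i -> i ~ Int -> k
  unify h ~ Int
  unify i -> i ~ k
_ _ : i -> i
  unify a -> c -> d -> e -> Bool ~ (i -> i) -> l
  unify a ~ i -> i
  unify c -> d -> e -> Bool ~ l
_ _ : c -> d -> e -> Bool
let s : Bool
s : Bool
let t : Bool
let r : Int
  unify Bool ~ Bool
a : m
r : Int
  unify m ~ Int
\a._ : Int -> Int
  unify c -> d -> e -> Bool ~ (Int -> Int) -> n
  unify c ~ Int -> Int
  unify d -> e -> Bool ~ n
_ _ : d -> e -> Bool
  unify d -> e -> Bool ~ Bool -> o
  unify d ~ Bool
  unify e -> Bool ~ o
_ _ : e -> Bool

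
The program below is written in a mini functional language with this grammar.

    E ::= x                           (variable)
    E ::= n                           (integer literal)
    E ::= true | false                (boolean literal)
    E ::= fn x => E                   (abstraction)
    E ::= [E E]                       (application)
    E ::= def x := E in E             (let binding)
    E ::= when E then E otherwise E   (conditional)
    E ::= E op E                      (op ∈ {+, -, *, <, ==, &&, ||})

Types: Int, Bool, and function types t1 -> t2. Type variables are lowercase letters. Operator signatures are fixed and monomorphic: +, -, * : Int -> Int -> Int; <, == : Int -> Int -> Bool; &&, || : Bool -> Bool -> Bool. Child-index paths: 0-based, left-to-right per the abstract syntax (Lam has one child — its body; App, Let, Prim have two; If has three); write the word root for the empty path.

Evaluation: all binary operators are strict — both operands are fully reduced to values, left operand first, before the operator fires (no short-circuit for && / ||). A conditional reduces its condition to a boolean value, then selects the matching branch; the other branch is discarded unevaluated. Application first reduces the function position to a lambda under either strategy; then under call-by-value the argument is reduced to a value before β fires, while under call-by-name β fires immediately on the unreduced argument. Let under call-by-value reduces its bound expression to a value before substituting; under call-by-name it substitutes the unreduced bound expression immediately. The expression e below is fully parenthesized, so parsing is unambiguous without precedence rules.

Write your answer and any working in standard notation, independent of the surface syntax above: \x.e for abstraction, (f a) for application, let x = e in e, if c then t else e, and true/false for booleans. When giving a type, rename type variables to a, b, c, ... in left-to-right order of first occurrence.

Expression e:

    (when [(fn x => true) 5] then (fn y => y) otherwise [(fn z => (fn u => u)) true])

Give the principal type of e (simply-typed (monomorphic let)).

Answer: a -> a

Trace:
\x._ : a -> Bool
  unify a -> Bool ~ Int -> b
  unify a ~ Int
  unify Bool ~ b
_ _ : Bool
  unify Bool ~ Bool
y : c
\y._ : c -> c
u : e
\u._ : e -> e
\z._ : d -> e -> e
  unify d -> e -> e ~ Bool -> f
  unify d ~ Bool
  unify e -> e ~ f
_ _ : e -> e
  unify c -> c ~ e -> e
  unify c ~ e
  unify e ~ e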